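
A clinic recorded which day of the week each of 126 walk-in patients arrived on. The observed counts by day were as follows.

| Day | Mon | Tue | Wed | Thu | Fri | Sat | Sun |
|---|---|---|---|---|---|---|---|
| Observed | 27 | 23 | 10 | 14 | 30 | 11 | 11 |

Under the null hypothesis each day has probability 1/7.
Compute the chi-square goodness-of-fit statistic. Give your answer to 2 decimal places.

Expected count for each of the 7 categories: 126/7 = 18.
Mon: (27 − 18)²/18 = 81/18 = 4.500
Tue: (23 − 18)²/18 = 25/18 = 1.389
Wed: (10 − 18)²/18 = 64/18 = 3.556
Thu: (14 − 18)²/18 = 16/18 = 0.889
Fri: (30 − 18)²/18 = 144/18 = 8.000
Sat: (11 − 18)²/18 = 49/18 = 2.722
Sun: (11 − 18)²/18 = 49/18 = 2.722
Sum = 23.78

23.78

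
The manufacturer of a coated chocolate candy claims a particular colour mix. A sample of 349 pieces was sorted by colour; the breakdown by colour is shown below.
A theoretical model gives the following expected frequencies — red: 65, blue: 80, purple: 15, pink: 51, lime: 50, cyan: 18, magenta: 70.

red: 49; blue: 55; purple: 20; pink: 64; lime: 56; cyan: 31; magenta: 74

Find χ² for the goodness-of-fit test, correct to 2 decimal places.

27.07

χ² = (49−65)²/65 + (55−80)²/80 + (20−15)²/15 + (64−51)²/51 + (56−50)²/50 + (31−18)²/18 + (74−70)²/70
   = 3.938 + 7.813 + 1.667 + 3.314 + 0.720 + 9.389 + 0.229
Sum = 27.07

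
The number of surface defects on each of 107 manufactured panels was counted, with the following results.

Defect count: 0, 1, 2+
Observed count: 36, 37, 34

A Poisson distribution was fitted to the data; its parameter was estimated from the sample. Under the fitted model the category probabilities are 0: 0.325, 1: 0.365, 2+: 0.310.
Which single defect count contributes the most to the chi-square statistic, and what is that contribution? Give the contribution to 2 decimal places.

Expected counts E_i = n·p_i: 107×0.325 = 34.775, 107×0.365 = 39.055, 107×0.310 = 33.17.
0: (36 − 34.775)²/34.775 = 1.500625/34.775 = 0.043
1: (37 − 39.055)²/39.055 = 4.223025/39.055 = 0.108
2+: (34 − 33.17)²/33.17 = 0.6889/33.17 = 0.021
The largest term is for 1: 0.11.

1, 0.11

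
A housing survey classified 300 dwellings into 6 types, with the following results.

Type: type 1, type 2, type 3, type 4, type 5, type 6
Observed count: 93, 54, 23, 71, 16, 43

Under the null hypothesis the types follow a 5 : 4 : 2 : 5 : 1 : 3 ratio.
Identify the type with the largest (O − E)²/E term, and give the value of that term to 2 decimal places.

type 1, 4.32

Ratio total = 20. Expected counts: 300×5/20 = 75, 300×4/20 = 60, 300×2/20 = 30, 300×5/20 = 75, 300×1/20 = 15, 300×3/20 = 45.
χ² = (93−75)²/75 + (54−60)²/60 + (23−30)²/30 + (71−75)²/75 + (16−15)²/15 + (43−45)²/45
   = 4.320 + 0.600 + 1.633 + 0.213 + 0.067 + 0.089
The largest term is for type 1: 4.32.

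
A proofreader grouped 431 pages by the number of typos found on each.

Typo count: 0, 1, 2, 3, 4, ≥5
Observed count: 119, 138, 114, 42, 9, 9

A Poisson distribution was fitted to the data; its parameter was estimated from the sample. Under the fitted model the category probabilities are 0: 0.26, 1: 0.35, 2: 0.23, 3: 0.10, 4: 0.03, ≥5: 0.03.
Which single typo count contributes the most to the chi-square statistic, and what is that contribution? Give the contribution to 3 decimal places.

Expected counts E_i = n·p_i: 431×0.26 = 112.06, 431×0.35 = 150.85, 431×0.23 = 99.13, 431×0.10 = 43.1, 431×0.03 = 12.93, 431×0.03 = 12.93.
χ² = (119−112.06)²/112.06 + (138−150.85)²/150.85 + (114−99.13)²/99.13 + (42−43.1)²/43.1 + (9−12.93)²/12.93 + (9−12.93)²/12.93
   = 0.4298 + 1.0946 + 2.2306 + 0.0281 + 1.1945 + 1.1945
The largest term is for 2: 2.231.

2, 2.231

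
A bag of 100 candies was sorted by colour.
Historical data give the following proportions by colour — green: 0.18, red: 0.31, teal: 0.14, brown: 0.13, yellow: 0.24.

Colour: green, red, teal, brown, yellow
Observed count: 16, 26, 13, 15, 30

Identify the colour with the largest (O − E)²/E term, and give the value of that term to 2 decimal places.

yellow, 1.50

Expected counts E_i = n·p_i: 100×0.18 = 18, 100×0.31 = 31, 100×0.14 = 14, 100×0.13 = 13, 100×0.24 = 24.
cat         O        E   (O−E)²/E
green      16       18      0.222
red        26       31      0.806
teal       13       14      0.071
brown      15       13      0.308
yellow     30       24      1.500
The largest term is for yellow: 1.50.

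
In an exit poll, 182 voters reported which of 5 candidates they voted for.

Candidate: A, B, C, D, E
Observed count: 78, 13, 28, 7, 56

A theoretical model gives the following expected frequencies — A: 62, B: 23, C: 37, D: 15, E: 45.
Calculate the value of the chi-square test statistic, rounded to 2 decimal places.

cat         O        E   (O−E)²/E
A          78       62      4.129
B          13       23      4.348
C          28       37      2.189
D           7       15      4.267
E          56       45      2.689
Sum = 17.62

17.62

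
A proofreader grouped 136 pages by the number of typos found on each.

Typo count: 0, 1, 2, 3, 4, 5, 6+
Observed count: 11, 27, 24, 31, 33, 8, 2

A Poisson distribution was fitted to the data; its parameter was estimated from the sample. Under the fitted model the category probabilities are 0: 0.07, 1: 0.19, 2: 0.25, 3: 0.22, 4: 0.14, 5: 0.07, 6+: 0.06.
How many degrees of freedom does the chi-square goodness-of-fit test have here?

There are k = 7 categories and 1 parameter estimated from the data, so df = 7 − 1 − 1 = 5.

5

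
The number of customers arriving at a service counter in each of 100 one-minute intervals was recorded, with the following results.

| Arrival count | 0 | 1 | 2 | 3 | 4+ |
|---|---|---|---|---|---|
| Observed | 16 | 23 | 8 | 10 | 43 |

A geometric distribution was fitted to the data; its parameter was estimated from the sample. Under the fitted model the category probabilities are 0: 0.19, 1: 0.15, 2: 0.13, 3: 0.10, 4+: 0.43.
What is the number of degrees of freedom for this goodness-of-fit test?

There are k = 5 categories and 1 parameter estimated from the data, so df = 5 − 1 − 1 = 3.

3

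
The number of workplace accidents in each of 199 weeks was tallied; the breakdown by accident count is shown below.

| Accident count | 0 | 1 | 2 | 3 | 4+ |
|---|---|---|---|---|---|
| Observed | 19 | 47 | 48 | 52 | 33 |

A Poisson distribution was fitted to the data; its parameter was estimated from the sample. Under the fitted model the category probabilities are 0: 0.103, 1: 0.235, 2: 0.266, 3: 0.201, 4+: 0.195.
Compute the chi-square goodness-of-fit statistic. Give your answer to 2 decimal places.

5.04

Expected counts E_i = n·p_i: 199×0.103 = 20.497, 199×0.235 = 46.765, 199×0.266 = 52.934, 199×0.201 = 39.999, 199×0.195 = 38.805.
0: (19 − 20.497)²/20.497 = 2.241009/20.497 = 0.109
1: (47 − 46.765)²/46.765 = 0.055225/46.765 = 0.001
2: (48 − 52.934)²/52.934 = 24.344356/52.934 = 0.460
3: (52 − 39.999)²/39.999 = 144.024001/39.999 = 3.601
4+: (33 − 38.805)²/38.805 = 33.698025/38.805 = 0.868
Sum = 5.04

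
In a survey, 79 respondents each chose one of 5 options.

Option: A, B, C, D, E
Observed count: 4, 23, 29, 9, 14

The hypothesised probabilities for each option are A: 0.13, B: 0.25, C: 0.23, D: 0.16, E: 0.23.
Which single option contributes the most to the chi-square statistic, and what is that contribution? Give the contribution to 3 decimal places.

C, 6.455

Expected counts E_i = n·p_i: 79×0.13 = 10.27, 79×0.25 = 19.75, 79×0.23 = 18.17, 79×0.16 = 12.64, 79×0.23 = 18.17.
χ² = (4−10.27)²/10.27 + (23−19.75)²/19.75 + (29−18.17)²/18.17 + (9−12.64)²/12.64 + (14−18.17)²/18.17
   = 3.8279 + 0.5348 + 6.4551 + 1.0482 + 0.9570
The largest term is for C: 6.455.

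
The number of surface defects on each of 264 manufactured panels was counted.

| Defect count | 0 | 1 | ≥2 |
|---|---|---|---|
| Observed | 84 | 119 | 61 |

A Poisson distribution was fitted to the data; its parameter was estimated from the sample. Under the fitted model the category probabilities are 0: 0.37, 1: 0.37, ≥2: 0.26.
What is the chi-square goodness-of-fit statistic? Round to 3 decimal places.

Expected counts E_i = n·p_i: 264×0.37 = 97.68, 264×0.37 = 97.68, 264×0.26 = 68.64.
0: (84 − 97.68)²/97.68 = 187.1424/97.68 = 1.9159
1: (119 − 97.68)²/97.68 = 454.5424/97.68 = 4.6534
≥2: (61 − 68.64)²/68.64 = 58.3696/68.64 = 0.8504
Sum = 7.420

7.420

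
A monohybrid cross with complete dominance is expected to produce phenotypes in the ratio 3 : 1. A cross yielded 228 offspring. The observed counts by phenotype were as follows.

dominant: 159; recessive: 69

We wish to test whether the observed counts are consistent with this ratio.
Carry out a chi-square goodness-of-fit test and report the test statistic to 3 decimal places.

3.368

Ratio total = 4. Expected counts: 228×3/4 = 171, 228×1/4 = 57.
χ² = (159−171)²/171 + (69−57)²/57
   = 0.8421 + 2.5263
Sum = 3.368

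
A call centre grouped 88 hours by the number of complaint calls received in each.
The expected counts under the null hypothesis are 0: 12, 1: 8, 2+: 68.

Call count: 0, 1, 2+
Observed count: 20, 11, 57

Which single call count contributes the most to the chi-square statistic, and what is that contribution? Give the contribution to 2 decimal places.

0, 5.33

0: (20 − 12)²/12 = 64/12 = 5.333
1: (11 − 8)²/8 = 9/8 = 1.125
2+: (57 − 68)²/68 = 121/68 = 1.779
The largest term is for 0: 5.33.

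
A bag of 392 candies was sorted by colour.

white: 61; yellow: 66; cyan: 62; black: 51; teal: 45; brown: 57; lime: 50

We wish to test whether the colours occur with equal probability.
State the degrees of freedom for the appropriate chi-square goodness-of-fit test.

There are k = 7 categories and no parameters were estimated from the data, so df = 7 − 1 = 6.

6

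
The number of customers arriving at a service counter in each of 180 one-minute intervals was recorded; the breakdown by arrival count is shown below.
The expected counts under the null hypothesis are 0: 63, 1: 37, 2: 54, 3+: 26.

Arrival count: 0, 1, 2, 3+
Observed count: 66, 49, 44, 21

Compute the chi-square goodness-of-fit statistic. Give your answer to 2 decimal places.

χ² = (66−63)²/63 + (49−37)²/37 + (44−54)²/54 + (21−26)²/26
   = 0.143 + 3.892 + 1.852 + 0.962
Sum = 6.85

6.85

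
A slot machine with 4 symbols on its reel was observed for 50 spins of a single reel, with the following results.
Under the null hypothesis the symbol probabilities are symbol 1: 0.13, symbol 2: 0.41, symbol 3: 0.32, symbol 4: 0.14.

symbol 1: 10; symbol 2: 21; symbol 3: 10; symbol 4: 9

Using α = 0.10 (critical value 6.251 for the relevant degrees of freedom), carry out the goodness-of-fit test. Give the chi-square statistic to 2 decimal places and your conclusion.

4.72; do not reject

Expected counts E_i = n·p_i: 50×0.13 = 6.5, 50×0.41 = 20.5, 50×0.32 = 16, 50×0.14 = 7.
cat           O        E   (O−E)²/E
symbol 1     10      6.5      1.885
symbol 2     21     20.5      0.012
symbol 3     10       16      2.250
symbol 4      9        7      0.571
Sum = 4.72
df = 3. Since 4.72 < 6.251, we do not reject H₀.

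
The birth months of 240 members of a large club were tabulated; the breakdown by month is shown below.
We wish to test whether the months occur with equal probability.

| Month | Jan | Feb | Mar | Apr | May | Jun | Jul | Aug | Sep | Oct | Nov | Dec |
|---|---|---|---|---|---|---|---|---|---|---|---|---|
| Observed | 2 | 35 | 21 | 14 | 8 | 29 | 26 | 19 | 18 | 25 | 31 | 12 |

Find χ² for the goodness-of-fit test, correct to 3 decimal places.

53.100

Expected count for each of the 12 categories: 240/12 = 20.
cat         O        E   (O−E)²/E
Jan         2       20    16.2000
Feb        35       20    11.2500
Mar        21       20     0.0500
Apr        14       20     1.8000
May         8       20     7.2000
Jun        29       20     4.0500
Jul        26       20     1.8000
Aug        19       20     0.0500
Sep        18       20     0.2000
Oct        25       20     1.2500
Nov        31       20     6.0500
Dec        12       20     3.2000
Sum = 53.100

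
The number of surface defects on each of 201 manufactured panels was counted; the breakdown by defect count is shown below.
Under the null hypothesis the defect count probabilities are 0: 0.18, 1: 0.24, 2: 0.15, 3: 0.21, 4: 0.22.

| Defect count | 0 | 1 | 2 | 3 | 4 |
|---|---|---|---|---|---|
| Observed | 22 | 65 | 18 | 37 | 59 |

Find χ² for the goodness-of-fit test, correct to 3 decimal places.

Expected counts E_i = n·p_i: 201×0.18 = 36.18, 201×0.24 = 48.24, 201×0.15 = 30.15, 201×0.21 = 42.21, 201×0.22 = 44.22.
χ² = (22−36.18)²/36.18 + (65−48.24)²/48.24 + (18−30.15)²/30.15 + (37−42.21)²/42.21 + (59−44.22)²/44.22
   = 5.5576 + 5.8229 + 4.8963 + 0.6431 + 4.9400
Sum = 21.860

21.860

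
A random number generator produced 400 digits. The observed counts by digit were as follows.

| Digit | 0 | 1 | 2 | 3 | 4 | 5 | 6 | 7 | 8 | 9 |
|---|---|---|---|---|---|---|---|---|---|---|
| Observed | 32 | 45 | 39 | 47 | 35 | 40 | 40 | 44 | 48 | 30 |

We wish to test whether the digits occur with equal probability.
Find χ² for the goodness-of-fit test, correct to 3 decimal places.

Under H₀ each category has probability 1/10, so each expected count is 400/10 = 40.
cat         O        E   (O−E)²/E
0          32       40     1.6000
1          45       40     0.6250
2          39       40     0.0250
3          47       40     1.2250
4          35       40     0.6250
5          40       40     0.0000
6          40       40     0.0000
7          44       40     0.4000
8          48       40     1.6000
9          30       40     2.5000
Sum = 8.600

8.600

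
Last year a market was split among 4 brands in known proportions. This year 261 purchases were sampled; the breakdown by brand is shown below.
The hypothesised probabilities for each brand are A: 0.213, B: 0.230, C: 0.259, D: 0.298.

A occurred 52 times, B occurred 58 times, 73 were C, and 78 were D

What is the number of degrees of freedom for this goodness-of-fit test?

There are k = 4 categories and no parameters were estimated from the data, so df = 4 − 1 = 3.

3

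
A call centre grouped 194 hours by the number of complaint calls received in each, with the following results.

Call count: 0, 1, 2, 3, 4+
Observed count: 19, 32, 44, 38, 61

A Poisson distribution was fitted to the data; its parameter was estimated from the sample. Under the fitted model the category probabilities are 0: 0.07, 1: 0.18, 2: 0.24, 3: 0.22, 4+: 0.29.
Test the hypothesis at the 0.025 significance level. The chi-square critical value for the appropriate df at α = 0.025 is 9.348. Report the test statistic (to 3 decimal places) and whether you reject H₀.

Expected counts E_i = n·p_i: 194×0.07 = 13.58, 194×0.18 = 34.92, 194×0.24 = 46.56, 194×0.22 = 42.68, 194×0.29 = 56.26.
0: (19 − 13.58)²/13.58 = 29.3764/13.58 = 2.1632
1: (32 − 34.92)²/34.92 = 8.5264/34.92 = 0.2442
2: (44 − 46.56)²/46.56 = 6.5536/46.56 = 0.1408
3: (38 − 42.68)²/42.68 = 21.9024/42.68 = 0.5132
4+: (61 − 56.26)²/56.26 = 22.4676/56.26 = 0.3994
Sum = 3.461
df = 3. Since 3.461 < 9.348, we do not reject H₀.

3.461; do not reject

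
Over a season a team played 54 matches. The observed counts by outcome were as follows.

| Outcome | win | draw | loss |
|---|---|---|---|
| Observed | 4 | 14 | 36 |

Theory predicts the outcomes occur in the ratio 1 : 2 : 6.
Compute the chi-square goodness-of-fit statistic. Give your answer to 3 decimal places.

Ratio total = 9. Expected counts: 54×1/9 = 6, 54×2/9 = 12, 54×6/9 = 36.
cat         O        E   (O−E)²/E
win         4        6     0.6667
draw       14       12     0.3333
loss       36       36     0.0000
Sum = 1.000

1.000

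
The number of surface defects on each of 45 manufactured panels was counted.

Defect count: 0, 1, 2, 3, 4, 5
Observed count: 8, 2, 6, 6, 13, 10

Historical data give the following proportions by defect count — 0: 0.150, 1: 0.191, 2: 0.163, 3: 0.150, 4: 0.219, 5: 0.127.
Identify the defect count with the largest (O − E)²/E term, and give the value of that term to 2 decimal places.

1, 5.06

Expected counts E_i = n·p_i: 45×0.150 = 6.75, 45×0.191 = 8.595, 45×0.163 = 7.335, 45×0.150 = 6.75, 45×0.219 = 9.855, 45×0.127 = 5.715.
cat         O        E   (O−E)²/E
0           8     6.75      0.231
1           2    8.595      5.060
2           6    7.335      0.243
3           6     6.75      0.083
4          13    9.855      1.004
5          10    5.715      3.213
The largest term is for 1: 5.06.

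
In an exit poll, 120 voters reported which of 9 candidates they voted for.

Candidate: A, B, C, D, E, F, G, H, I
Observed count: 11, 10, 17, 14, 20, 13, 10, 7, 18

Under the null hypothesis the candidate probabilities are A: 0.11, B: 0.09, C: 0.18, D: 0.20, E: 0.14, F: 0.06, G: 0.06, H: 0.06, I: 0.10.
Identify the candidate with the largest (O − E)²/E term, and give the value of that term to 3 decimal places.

F, 4.672

Expected counts E_i = n·p_i: 120×0.11 = 13.2, 120×0.09 = 10.8, 120×0.18 = 21.6, 120×0.20 = 24, 120×0.14 = 16.8, 120×0.06 = 7.2, 120×0.06 = 7.2, 120×0.06 = 7.2, 120×0.10 = 12.
A: (11 − 13.2)²/13.2 = 4.84/13.2 = 0.3667
B: (10 − 10.8)²/10.8 = 0.64/10.8 = 0.0593
C: (17 − 21.6)²/21.6 = 21.16/21.6 = 0.9796
D: (14 − 24)²/24 = 100/24 = 4.1667
E: (20 − 16.8)²/16.8 = 10.24/16.8 = 0.6095
F: (13 − 7.2)²/7.2 = 33.64/7.2 = 4.6722
G: (10 − 7.2)²/7.2 = 7.84/7.2 = 1.0889
H: (7 − 7.2)²/7.2 = 0.04/7.2 = 0.0056
I: (18 − 12)²/12 = 36/12 = 3.0000
The largest term is for F: 4.672.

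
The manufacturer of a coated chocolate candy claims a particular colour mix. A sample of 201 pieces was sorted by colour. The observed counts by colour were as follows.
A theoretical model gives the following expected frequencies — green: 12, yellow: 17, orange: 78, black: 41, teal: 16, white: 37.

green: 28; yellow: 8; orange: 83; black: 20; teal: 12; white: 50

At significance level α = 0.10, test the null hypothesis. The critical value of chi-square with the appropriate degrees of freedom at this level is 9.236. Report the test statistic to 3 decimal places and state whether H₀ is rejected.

green: (28 − 12)²/12 = 256/12 = 21.3333
yellow: (8 − 17)²/17 = 81/17 = 4.7647
orange: (83 − 78)²/78 = 25/78 = 0.3205
black: (20 − 41)²/41 = 441/41 = 10.7561
teal: (12 − 16)²/16 = 16/16 = 1.0000
white: (50 − 37)²/37 = 169/37 = 4.5676
Sum = 42.742
df = 5. Since 42.742 > 9.236, we reject H₀.

42.742; reject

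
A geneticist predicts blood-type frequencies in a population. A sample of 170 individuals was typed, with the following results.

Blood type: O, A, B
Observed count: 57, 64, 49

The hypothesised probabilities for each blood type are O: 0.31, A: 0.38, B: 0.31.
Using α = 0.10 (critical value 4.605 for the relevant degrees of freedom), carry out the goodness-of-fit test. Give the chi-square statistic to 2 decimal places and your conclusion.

Expected counts E_i = n·p_i: 170×0.31 = 52.7, 170×0.38 = 64.6, 170×0.31 = 52.7.
χ² = (57−52.7)²/52.7 + (64−64.6)²/64.6 + (49−52.7)²/52.7
   = 0.351 + 0.006 + 0.260
Sum = 0.62
df = 2. Since 0.62 < 4.605, we do not reject H₀.

0.62; do not reject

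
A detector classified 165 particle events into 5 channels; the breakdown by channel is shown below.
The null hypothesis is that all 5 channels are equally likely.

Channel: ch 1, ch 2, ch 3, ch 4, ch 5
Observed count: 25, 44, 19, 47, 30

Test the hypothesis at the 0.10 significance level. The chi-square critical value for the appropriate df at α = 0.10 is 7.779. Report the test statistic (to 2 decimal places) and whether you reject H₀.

Under H₀ each category has probability 1/5, so each expected count is 165/5 = 33.
χ² = (25−33)²/33 + (44−33)²/33 + (19−33)²/33 + (47−33)²/33 + (30−33)²/33
   = 1.939 + 3.667 + 5.939 + 5.939 + 0.273
Sum = 17.76
df = 4. Since 17.76 > 7.779, we reject H₀.

17.76; reject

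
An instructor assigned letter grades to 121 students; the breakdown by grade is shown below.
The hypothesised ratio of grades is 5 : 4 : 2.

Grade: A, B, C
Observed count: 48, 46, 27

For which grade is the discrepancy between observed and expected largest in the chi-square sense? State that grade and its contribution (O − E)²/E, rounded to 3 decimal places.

C, 1.136

Ratio total = 11. Expected counts: 121×5/11 = 55, 121×4/11 = 44, 121×2/11 = 22.
A: (48 − 55)²/55 = 49/55 = 0.8909
B: (46 − 44)²/44 = 4/44 = 0.0909
C: (27 − 22)²/22 = 25/22 = 1.1364
The largest term is for C: 1.136.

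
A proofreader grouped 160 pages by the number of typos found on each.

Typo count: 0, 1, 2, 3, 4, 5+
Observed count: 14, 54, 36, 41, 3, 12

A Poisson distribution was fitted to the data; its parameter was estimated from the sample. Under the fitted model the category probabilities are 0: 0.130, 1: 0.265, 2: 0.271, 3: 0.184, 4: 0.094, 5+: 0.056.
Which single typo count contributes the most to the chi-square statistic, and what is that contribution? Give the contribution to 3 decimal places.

4, 9.638

Expected counts E_i = n·p_i: 160×0.130 = 20.8, 160×0.265 = 42.4, 160×0.271 = 43.36, 160×0.184 = 29.44, 160×0.094 = 15.04, 160×0.056 = 8.96.
cat         O        E   (O−E)²/E
0          14     20.8     2.2231
1          54     42.4     3.1736
2          36    43.36     1.2493
3          41    29.44     4.5392
4           3    15.04     9.6384
5+         12     8.96     1.0314
The largest term is for 4: 9.638.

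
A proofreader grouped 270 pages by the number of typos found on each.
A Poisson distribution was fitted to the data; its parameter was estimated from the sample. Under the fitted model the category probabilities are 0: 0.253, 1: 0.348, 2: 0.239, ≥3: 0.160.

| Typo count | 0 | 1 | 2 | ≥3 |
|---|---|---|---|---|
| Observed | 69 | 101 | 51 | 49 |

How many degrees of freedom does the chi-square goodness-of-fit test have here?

2

There are k = 4 categories and 1 parameter estimated from the data, so df = 4 − 1 − 1 = 2.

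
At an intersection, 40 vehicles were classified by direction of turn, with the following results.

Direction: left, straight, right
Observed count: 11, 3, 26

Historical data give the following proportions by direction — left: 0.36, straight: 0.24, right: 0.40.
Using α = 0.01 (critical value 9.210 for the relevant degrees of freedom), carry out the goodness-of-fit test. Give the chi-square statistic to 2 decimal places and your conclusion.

11.59; reject

Expected counts E_i = n·p_i: 40×0.36 = 14.4, 40×0.24 = 9.6, 40×0.40 = 16.
cat           O        E   (O−E)²/E
left         11     14.4      0.803
straight      3      9.6      4.538
right        26       16      6.250
Sum = 11.59
df = 2. Since 11.59 > 9.210, we reject H₀.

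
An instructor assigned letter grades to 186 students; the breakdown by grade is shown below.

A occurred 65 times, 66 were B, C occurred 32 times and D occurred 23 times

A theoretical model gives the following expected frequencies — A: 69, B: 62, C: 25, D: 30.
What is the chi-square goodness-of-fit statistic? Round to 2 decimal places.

4.08

A: (65 − 69)²/69 = 16/69 = 0.232
B: (66 − 62)²/62 = 16/62 = 0.258
C: (32 − 25)²/25 = 49/25 = 1.960
D: (23 − 30)²/30 = 49/30 = 1.633
Sum = 4.08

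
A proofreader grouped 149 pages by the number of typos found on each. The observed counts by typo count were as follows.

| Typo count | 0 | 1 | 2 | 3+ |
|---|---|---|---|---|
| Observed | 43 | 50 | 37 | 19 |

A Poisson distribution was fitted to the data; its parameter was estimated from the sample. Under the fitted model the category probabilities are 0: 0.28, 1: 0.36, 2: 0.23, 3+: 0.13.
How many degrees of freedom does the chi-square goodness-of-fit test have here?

2

There are k = 4 categories and 1 parameter estimated from the data, so df = 4 − 1 − 1 = 2.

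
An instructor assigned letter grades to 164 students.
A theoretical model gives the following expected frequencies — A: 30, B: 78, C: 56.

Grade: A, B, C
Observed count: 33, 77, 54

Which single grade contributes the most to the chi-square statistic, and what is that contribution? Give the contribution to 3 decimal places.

A, 0.300

A: (33 − 30)²/30 = 9/30 = 0.3000
B: (77 − 78)²/78 = 1/78 = 0.0128
C: (54 − 56)²/56 = 4/56 = 0.0714
The largest term is for A: 0.300.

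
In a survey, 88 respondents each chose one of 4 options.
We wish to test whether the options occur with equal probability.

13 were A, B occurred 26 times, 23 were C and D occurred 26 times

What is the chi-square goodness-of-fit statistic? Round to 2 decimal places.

5.18

Expected count for each of the 4 categories: 88/4 = 22.
cat         O        E   (O−E)²/E
A          13       22      3.682
B          26       22      0.727
C          23       22      0.045
D          26       22      0.727
Sum = 5.18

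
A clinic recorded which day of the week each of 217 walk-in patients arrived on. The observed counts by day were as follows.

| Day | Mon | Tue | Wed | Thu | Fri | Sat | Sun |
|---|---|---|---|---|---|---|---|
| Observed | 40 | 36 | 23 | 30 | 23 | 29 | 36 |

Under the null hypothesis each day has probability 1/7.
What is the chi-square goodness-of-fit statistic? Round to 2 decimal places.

Under H₀ each category has probability 1/7, so each expected count is 217/7 = 31.
cat         O        E   (O−E)²/E
Mon        40       31      2.613
Tue        36       31      0.806
Wed        23       31      2.065
Thu        30       31      0.032
Fri        23       31      2.065
Sat        29       31      0.129
Sun        36       31      0.806
Sum = 8.52

8.52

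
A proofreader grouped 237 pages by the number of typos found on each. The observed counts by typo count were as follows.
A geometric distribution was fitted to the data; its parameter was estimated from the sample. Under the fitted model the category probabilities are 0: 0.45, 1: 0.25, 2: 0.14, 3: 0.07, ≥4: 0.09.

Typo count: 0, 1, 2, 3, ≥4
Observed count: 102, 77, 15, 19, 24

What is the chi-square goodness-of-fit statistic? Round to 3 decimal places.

16.166

Expected counts E_i = n·p_i: 237×0.45 = 106.65, 237×0.25 = 59.25, 237×0.14 = 33.18, 237×0.07 = 16.59, 237×0.09 = 21.33.
cat         O        E   (O−E)²/E
0         102   106.65     0.2027
1          77    59.25     5.3175
2          15    33.18     9.9612
3          19    16.59     0.3501
≥4         24    21.33     0.3342
Sum = 16.166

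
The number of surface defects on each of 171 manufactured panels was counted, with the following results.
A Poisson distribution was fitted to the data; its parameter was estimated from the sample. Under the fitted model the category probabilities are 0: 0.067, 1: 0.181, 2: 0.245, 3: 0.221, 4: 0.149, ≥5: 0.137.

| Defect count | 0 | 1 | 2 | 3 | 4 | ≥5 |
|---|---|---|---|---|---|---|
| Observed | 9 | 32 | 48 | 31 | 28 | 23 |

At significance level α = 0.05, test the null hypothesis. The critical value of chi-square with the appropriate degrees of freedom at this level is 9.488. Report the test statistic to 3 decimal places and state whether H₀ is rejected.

Expected counts E_i = n·p_i: 171×0.067 = 11.457, 171×0.181 = 30.951, 171×0.245 = 41.895, 171×0.221 = 37.791, 171×0.149 = 25.479, 171×0.137 = 23.427.
χ² = (9−11.457)²/11.457 + (32−30.951)²/30.951 + (48−41.895)²/41.895 + (31−37.791)²/37.791 + (28−25.479)²/25.479 + (23−23.427)²/23.427
   = 0.5269 + 0.0356 + 0.8896 + 1.2203 + 0.2494 + 0.0078
Sum = 2.930
df = 4. Since 2.930 < 9.488, we do not reject H₀.

2.930; do not reject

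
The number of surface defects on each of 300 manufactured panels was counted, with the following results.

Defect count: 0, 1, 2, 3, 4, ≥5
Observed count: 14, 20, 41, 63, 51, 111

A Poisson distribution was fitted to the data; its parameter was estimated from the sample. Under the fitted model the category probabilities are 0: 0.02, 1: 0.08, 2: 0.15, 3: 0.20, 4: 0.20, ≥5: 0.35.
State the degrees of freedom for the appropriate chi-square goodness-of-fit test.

There are k = 6 categories and 1 parameter estimated from the data, so df = 6 − 1 − 1 = 4.

4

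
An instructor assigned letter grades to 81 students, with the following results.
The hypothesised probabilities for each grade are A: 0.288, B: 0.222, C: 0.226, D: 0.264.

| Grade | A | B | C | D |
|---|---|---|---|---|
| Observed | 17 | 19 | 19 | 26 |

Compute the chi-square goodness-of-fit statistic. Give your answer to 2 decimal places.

Expected counts E_i = n·p_i: 81×0.288 = 23.328, 81×0.222 = 17.982, 81×0.226 = 18.306, 81×0.264 = 21.384.
cat         O        E   (O−E)²/E
A          17   23.328      1.717
B          19   17.982      0.058
C          19   18.306      0.026
D          26   21.384      0.996
Sum = 2.80

2.80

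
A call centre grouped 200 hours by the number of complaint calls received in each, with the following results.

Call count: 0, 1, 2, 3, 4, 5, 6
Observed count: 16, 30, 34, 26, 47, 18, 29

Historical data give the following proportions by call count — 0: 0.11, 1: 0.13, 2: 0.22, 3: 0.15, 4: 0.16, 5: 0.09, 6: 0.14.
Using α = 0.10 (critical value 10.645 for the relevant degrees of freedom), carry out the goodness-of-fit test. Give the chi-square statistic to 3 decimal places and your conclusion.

Expected counts E_i = n·p_i: 200×0.11 = 22, 200×0.13 = 26, 200×0.22 = 44, 200×0.15 = 30, 200×0.16 = 32, 200×0.09 = 18, 200×0.14 = 28.
χ² = (16−22)²/22 + (30−26)²/26 + (34−44)²/44 + (26−30)²/30 + (47−32)²/32 + (18−18)²/18 + (29−28)²/28
   = 1.6364 + 0.6154 + 2.2727 + 0.5333 + 7.0313 + 0.0000 + 0.0357
Sum = 12.125
df = 6. Since 12.125 > 10.645, we reject H₀.

12.125; reject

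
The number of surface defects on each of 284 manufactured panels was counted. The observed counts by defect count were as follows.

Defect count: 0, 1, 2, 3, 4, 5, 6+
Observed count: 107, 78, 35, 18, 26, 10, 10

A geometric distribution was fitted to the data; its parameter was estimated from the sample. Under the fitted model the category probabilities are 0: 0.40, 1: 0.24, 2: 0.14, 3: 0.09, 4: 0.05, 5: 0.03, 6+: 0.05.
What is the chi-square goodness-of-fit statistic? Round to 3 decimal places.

15.915

Expected counts E_i = n·p_i: 284×0.40 = 113.6, 284×0.24 = 68.16, 284×0.14 = 39.76, 284×0.09 = 25.56, 284×0.05 = 14.2, 284×0.03 = 8.52, 284×0.05 = 14.2.
χ² = (107−113.6)²/113.6 + (78−68.16)²/68.16 + (35−39.76)²/39.76 + (18−25.56)²/25.56 + (26−14.2)²/14.2 + (10−8.52)²/8.52 + (10−14.2)²/14.2
   = 0.3835 + 1.4206 + 0.5699 + 2.2361 + 9.8056 + 0.2571 + 1.2423
Sum = 15.915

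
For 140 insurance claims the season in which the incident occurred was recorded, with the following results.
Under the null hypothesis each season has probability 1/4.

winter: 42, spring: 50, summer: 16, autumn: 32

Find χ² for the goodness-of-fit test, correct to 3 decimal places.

18.400

Under H₀ each category has probability 1/4, so each expected count is 140/4 = 35.
winter: (42 − 35)²/35 = 49/35 = 1.4000
spring: (50 − 35)²/35 = 225/35 = 6.4286
summer: (16 − 35)²/35 = 361/35 = 10.3143
autumn: (32 − 35)²/35 = 9/35 = 0.2571
Sum = 18.400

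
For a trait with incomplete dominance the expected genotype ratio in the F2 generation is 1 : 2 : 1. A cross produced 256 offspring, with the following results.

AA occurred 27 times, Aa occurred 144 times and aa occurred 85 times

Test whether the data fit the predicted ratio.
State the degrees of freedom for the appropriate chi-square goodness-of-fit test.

There are k = 3 categories and no parameters were estimated from the data, so df = 3 − 1 = 2.

2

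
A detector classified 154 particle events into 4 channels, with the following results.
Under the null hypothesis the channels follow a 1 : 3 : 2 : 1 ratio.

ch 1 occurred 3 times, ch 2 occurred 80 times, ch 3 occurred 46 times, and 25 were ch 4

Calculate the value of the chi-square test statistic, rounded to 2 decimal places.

Ratio total = 7. Expected counts: 154×1/7 = 22, 154×3/7 = 66, 154×2/7 = 44, 154×1/7 = 22.
cat         O        E   (O−E)²/E
ch 1        3       22     16.409
ch 2       80       66      2.970
ch 3       46       44      0.091
ch 4       25       22      0.409
Sum = 19.88

19.88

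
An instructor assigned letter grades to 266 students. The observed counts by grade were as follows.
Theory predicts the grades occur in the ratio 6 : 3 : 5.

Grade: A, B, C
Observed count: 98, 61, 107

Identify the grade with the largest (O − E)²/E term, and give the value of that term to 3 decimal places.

A, 2.246

Ratio total = 14. Expected counts: 266×6/14 = 114, 266×3/14 = 57, 266×5/14 = 95.
A: (98 − 114)²/114 = 256/114 = 2.2456
B: (61 − 57)²/57 = 16/57 = 0.2807
C: (107 − 95)²/95 = 144/95 = 1.5158
The largest term is for A: 2.246.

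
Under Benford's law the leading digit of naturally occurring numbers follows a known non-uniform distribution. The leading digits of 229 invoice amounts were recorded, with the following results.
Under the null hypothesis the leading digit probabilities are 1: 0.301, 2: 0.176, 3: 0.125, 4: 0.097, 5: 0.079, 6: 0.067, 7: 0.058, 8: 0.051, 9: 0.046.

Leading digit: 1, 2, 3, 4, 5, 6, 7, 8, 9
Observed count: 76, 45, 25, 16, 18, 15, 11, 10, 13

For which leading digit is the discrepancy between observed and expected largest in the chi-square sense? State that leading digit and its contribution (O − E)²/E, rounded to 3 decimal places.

4, 1.738

Expected counts E_i = n·p_i: 229×0.301 = 68.929, 229×0.176 = 40.304, 229×0.125 = 28.625, 229×0.097 = 22.213, 229×0.079 = 18.091, 229×0.067 = 15.343, 229×0.058 = 13.282, 229×0.051 = 11.679, 229×0.046 = 10.534.
cat         O        E   (O−E)²/E
1          76   68.929     0.7254
2          45   40.304     0.5472
3          25   28.625     0.4591
4          16   22.213     1.7378
5          18   18.091     0.0005
6          15   15.343     0.0077
7          11   13.282     0.3921
8          10   11.679     0.2414
9          13   10.534     0.5773
The largest term is for 4: 1.738.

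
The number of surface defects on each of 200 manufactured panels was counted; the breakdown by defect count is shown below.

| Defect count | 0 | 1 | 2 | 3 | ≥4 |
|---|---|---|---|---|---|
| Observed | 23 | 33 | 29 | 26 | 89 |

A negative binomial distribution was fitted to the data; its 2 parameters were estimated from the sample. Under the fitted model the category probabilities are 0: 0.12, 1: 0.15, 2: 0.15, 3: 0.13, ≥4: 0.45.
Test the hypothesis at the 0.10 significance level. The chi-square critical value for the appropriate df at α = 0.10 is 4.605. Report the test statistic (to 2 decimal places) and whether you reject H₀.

0.39; do not reject

Expected counts E_i = n·p_i: 200×0.12 = 24, 200×0.15 = 30, 200×0.15 = 30, 200×0.13 = 26, 200×0.45 = 90.
cat         O        E   (O−E)²/E
0          23       24      0.042
1          33       30      0.300
2          29       30      0.033
3          26       26      0.000
≥4         89       90      0.011
Sum = 0.39
df = 2. Since 0.39 < 4.605, we do not reject H₀.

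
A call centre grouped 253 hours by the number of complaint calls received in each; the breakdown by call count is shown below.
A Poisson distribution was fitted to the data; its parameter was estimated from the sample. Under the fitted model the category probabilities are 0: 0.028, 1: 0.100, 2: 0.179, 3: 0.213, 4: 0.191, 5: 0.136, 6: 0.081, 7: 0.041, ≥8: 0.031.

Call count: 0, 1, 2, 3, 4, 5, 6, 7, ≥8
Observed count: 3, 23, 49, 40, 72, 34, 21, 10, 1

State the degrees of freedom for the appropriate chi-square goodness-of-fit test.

There are k = 9 categories and 1 parameter estimated from the data, so df = 9 − 1 − 1 = 7.

7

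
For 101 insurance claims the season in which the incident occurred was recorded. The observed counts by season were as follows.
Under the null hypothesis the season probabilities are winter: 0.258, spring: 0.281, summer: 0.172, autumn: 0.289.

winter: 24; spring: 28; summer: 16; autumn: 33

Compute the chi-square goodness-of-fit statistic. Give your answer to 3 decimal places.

0.774

Expected counts E_i = n·p_i: 101×0.258 = 26.058, 101×0.281 = 28.381, 101×0.172 = 17.372, 101×0.289 = 29.189.
χ² = (24−26.058)²/26.058 + (28−28.381)²/28.381 + (16−17.372)²/17.372 + (33−29.189)²/29.189
   = 0.1625 + 0.0051 + 0.1084 + 0.4976
Sum = 0.774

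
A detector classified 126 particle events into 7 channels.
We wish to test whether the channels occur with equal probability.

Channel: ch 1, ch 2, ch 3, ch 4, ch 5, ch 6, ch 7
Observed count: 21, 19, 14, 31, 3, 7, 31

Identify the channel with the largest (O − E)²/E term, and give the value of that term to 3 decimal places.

Under H₀ each category has probability 1/7, so each expected count is 126/7 = 18.
cat         O        E   (O−E)²/E
ch 1       21       18     0.5000
ch 2       19       18     0.0556
ch 3       14       18     0.8889
ch 4       31       18     9.3889
ch 5        3       18    12.5000
ch 6        7       18     6.7222
ch 7       31       18     9.3889
The largest term is for ch 5: 12.500.

ch 5, 12.500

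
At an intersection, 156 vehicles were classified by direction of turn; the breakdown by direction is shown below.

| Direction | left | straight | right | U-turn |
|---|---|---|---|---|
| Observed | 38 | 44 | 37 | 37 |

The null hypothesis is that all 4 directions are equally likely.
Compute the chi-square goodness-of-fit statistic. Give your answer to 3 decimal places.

0.872

Expected count for each of the 4 categories: 156/4 = 39.
χ² = (38−39)²/39 + (44−39)²/39 + (37−39)²/39 + (37−39)²/39
   = 0.0256 + 0.6410 + 0.1026 + 0.1026
Sum = 0.872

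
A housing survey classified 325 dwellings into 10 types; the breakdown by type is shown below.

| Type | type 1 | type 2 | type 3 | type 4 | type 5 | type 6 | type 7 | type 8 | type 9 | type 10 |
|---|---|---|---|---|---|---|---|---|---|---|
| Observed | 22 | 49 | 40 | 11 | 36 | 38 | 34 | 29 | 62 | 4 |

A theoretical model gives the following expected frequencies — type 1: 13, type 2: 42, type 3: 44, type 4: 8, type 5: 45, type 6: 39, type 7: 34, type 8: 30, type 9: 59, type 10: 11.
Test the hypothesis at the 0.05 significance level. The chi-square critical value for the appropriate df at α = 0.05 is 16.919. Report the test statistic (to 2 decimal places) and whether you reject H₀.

χ² = (22−13)²/13 + (49−42)²/42 + (40−44)²/44 + (11−8)²/8 + (36−45)²/45 + (38−39)²/39 + (34−34)²/34 + (29−30)²/30 + (62−59)²/59 + (4−11)²/11
   = 6.231 + 1.167 + 0.364 + 1.125 + 1.800 + 0.026 + 0.000 + 0.033 + 0.153 + 4.455
Sum = 15.35
df = 9. Since 15.35 < 16.919, we do not reject H₀.

15.35; do not reject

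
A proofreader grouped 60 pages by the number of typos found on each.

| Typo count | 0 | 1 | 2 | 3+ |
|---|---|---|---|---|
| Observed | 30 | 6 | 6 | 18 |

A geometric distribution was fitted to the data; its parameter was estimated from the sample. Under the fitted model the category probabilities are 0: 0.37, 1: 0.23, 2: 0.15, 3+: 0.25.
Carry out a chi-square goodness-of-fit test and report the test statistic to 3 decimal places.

Expected counts E_i = n·p_i: 60×0.37 = 22.2, 60×0.23 = 13.8, 60×0.15 = 9, 60×0.25 = 15.
χ² = (30−22.2)²/22.2 + (6−13.8)²/13.8 + (6−9)²/9 + (18−15)²/15
   = 2.7405 + 4.4087 + 1.0000 + 0.6000
Sum = 8.749

8.749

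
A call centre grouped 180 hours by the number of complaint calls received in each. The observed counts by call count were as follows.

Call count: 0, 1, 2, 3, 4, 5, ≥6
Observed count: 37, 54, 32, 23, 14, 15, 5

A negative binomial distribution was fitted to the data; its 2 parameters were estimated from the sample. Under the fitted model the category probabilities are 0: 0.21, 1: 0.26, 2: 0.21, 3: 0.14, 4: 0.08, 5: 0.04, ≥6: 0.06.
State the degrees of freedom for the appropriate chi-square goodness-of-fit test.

4

There are k = 7 categories and 2 parameters estimated from the data, so df = 7 − 1 − 2 = 4.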